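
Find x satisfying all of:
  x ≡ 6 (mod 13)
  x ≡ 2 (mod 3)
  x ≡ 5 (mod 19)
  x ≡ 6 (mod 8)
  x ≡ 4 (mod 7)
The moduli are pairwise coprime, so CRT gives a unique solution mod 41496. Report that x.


Product of moduli M = 13 · 3 · 19 · 8 · 7 = 41496.
Merge one congruence at a time:
  Start: x ≡ 6 (mod 13).
  Combine with x ≡ 2 (mod 3); new modulus lcm = 39.
    Write x = 6 + 13·t and substitute into x ≡ 2 (mod 3): 13·t ≡ 2 − 6 = -4 (mod 3).
    Reduce coefficients mod 3: 1·t ≡ 2 (mod 3).
    So t ≡ 2 (mod 3).
    Then x = 6 + 13·2 = 32, valid modulo lcm(13, 3) = 39: x ≡ 32 (mod 39).
  Combine with x ≡ 5 (mod 19); new modulus lcm = 741.
    Write x = 32 + 39·t and substitute into x ≡ 5 (mod 19): 39·t ≡ 5 − 32 = -27 (mod 19).
    Reduce coefficients mod 19: 1·t ≡ 11 (mod 19).
    So t ≡ 11 (mod 19).
    Then x = 32 + 39·11 = 461, valid modulo lcm(39, 19) = 741: x ≡ 461 (mod 741).
  Combine with x ≡ 6 (mod 8); new modulus lcm = 5928.
    Write x = 461 + 741·t and substitute into x ≡ 6 (mod 8): 741·t ≡ 6 − 461 = -455 (mod 8).
    Reduce coefficients mod 8: 5·t ≡ 1 (mod 8).
    The inverse of 5 mod 8 is 5 (since 5·5 = 25 = 3·8 + 1), so t ≡ 5·1 = 5 ≡ 5 (mod 8).
    Then x = 461 + 741·5 = 4166, valid modulo lcm(741, 8) = 5928: x ≡ 4166 (mod 5928).
  Combine with x ≡ 4 (mod 7); new modulus lcm = 41496.
    Write x = 4166 + 5928·t and substitute into x ≡ 4 (mod 7): 5928·t ≡ 4 − 4166 = -4162 (mod 7).
    Reduce coefficients mod 7: 6·t ≡ 3 (mod 7).
    The inverse of 6 mod 7 is 6 (since 6·6 = 36 = 5·7 + 1), so t ≡ 6·3 = 18 ≡ 4 (mod 7).
    Then x = 4166 + 5928·4 = 27878, valid modulo lcm(5928, 7) = 41496: x ≡ 27878 (mod 41496).
Verify against each original: 27878 mod 13 = 6, 27878 mod 3 = 2, 27878 mod 19 = 5, 27878 mod 8 = 6, 27878 mod 7 = 4.

x ≡ 27878 (mod 41496).


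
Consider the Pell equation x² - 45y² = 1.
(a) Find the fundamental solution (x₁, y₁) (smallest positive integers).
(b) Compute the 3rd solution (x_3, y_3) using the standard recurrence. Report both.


Step 1: Find the fundamental solution (x₁, y₁) of x² - 45y² = 1.
  Expand √45 as a continued fraction. a₀ = ⌊√45⌋ = 6; iterate m_{k+1} = d_k·a_k − m_k, d_{k+1} = (45 − m_{k+1}²)/d_k, a_{k+1} = ⌊(a₀ + m_{k+1})/d_{k+1}⌋ (starting m₀ = 0, d₀ = 1), with convergents p_k = a_k·p_{k-1} + p_{k-2}, q_k = a_k·q_{k-1} + q_{k-2} (p₋₁ = 1, q₋₁ = 0):
  k = 0: a₀ = 6; p₀/q₀ = 6/1; p₀² − 45·q₀² = 36 − 45 = -9.
  k = 1: m = 6, d = 9, a = ⌊(6 + 6)/9⌋ = 1; p/q = (1·6 + 1)/(1·1 + 0) = 7/1; p² − 45·q² = 49 − 45 = 4.
  k = 2: m = 3, d = 4, a = ⌊(6 + 3)/4⌋ = 2; p/q = (2·7 + 6)/(2·1 + 1) = 20/3; p² − 45·q² = 400 − 405 = -5.
  k = 3: m = 5, d = 5, a = ⌊(6 + 5)/5⌋ = 2; p/q = (2·20 + 7)/(2·3 + 1) = 47/7; p² − 45·q² = 2209 − 2205 = 4.
  k = 4: m = 5, d = 4, a = ⌊(6 + 5)/4⌋ = 2; p/q = (2·47 + 20)/(2·7 + 3) = 114/17; p² − 45·q² = 12996 − 13005 = -9.
  k = 5: m = 3, d = 9, a = ⌊(6 + 3)/9⌋ = 1; p/q = (1·114 + 47)/(1·17 + 7) = 161/24; p² − 45·q² = 25921 − 25920 = 1.
  The first convergent with p² − 45·q² = 1 gives the fundamental solution (x₁, y₁) = (161, 24).
Step 2: Apply the recurrence (x_{n+1}, y_{n+1}) = (x₁x_n + 45y₁y_n, x₁y_n + y₁x_n) repeatedly.
  From (x_1, y_1) = (161, 24): x_2 = 161·161 + 45·24·24 = 51841; y_2 = 161·24 + 24·161 = 7728.
  From (x_2, y_2) = (51841, 7728): x_3 = 161·51841 + 45·24·7728 = 16692641; y_3 = 161·7728 + 24·51841 = 2488392.
Step 3: Verify x_3² - 45·y_3² = 278644263554881 - 278644263554880 = 1 (should be 1). ✓

(x_1, y_1) = (161, 24); (x_3, y_3) = (16692641, 2488392).


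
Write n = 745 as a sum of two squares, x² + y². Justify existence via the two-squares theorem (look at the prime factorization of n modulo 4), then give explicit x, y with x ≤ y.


Step 1: Factor n = 745 = 5 · 149.
Step 2: Check the mod-4 condition on each prime factor: 5 ≡ 1 (mod 4), exponent 1; 149 ≡ 1 (mod 4), exponent 1.
All primes ≡ 3 (mod 4) appear to even exponent (or don't appear), so by the two-squares theorem n IS expressible as a sum of two squares.
Step 3: Build a representation. Here n = 5 · 149 is a product of primes ≡ 1 (mod 4). Each prime p ≡ 1 (mod 4) is itself a sum of two squares; find a² by testing p − a² for a perfect square:
  5: 5 − 1² = 4 = 2² ⇒ 5 = 1² + 2².
  149: 149 − 1² = 148, 149 − 2² = 145, 149 − 3² = 140, 149 − 4² = 133, 149 − 5² = 124, 149 − 6² = 113, 149 − 7² = 100 = 10² ⇒ 149 = 7² + 10².
  Combine using the Brahmagupta–Fibonacci identity (a² + b²)(c² + d²) = (ac − bd)² + (ad + bc)² = (ac + bd)² + (ad − bc)²:
  5 · 149 = 745: from (1² + 2²)(7² + 10²), take (1·7 − 2·10, 1·10 + 2·7) = (7 − 20, 10 + 14) = (-13, 24); dropping signs (only squares matter) gives (13, 24); check 13² + 24² = 169 + 576 = 745 ✓.
Step 4: Order so x ≤ y and verify: 13² + 24² = 169 + 576 = 745 = n. ✓

n = 745 = 13² + 24² (one valid representation with x ≤ y).


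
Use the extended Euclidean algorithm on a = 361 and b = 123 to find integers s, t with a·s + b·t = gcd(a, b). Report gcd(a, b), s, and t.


Euclidean algorithm on (361, 123) — divide until remainder is 0:
  361 = 2 · 123 + 115
  123 = 1 · 115 + 8
  115 = 14 · 8 + 3
  8 = 2 · 3 + 2
  3 = 1 · 2 + 1
  2 = 2 · 1 + 0
gcd(361, 123) = 1.
Track Bezout coefficients alongside the remainders: start with r₀ = 361 = a·1 + b·0 (s = 1, t = 0) and r₁ = 123 = a·0 + b·1 (s = 0, t = 1); each new remainder r_{k+1} = r_{k-1} − q_k·r_k inherits s_{k+1} = s_{k-1} − q_k·s_k, t_{k+1} = t_{k-1} − q_k·t_k, so r_k = a·s_k + b·t_k at every step:
  q = 2: r = 115, s = 1 − 2·0 = 1, t = 0 − 2·1 = -2  (check: 361·1 + 123·(-2) = 115)
  q = 1: r = 8, s = 0 − 1·1 = -1, t = 1 − 1·(-2) = 3  (check: 361·(-1) + 123·3 = 8)
  q = 14: r = 3, s = 1 − 14·(-1) = 15, t = -2 − 14·3 = -44  (check: 361·15 + 123·(-44) = 3)
  q = 2: r = 2, s = -1 − 2·15 = -31, t = 3 − 2·(-44) = 91  (check: 361·(-31) + 123·91 = 2)
  q = 1: r = 1, s = 15 − 1·(-31) = 46, t = -44 − 1·91 = -135  (check: 361·46 + 123·(-135) = 1)
The row with r = 1 (the gcd) gives the Bezout coefficients s = 46, t = -135.
Result: 361 · (46) + 123 · (-135) = 1.

gcd(361, 123) = 1; s = 46, t = -135 (check: 361·46 + 123·(-135) = 1).


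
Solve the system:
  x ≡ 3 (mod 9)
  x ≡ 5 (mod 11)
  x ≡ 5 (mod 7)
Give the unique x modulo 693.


Moduli 9, 11, 7 are pairwise coprime; by CRT there is a unique solution modulo M = 9 · 11 · 7 = 693.
Solve pairwise, accumulating the modulus:
  Start with x ≡ 3 (mod 9).
  Combine with x ≡ 5 (mod 11): since gcd(9, 11) = 1, we get a unique residue mod 99.
    Write x = 3 + 9·t and substitute into x ≡ 5 (mod 11): 9·t ≡ 5 − 3 = 2 (mod 11).
    The inverse of 9 mod 11 is 5 (since 9·5 = 45 = 4·11 + 1), so t ≡ 5·2 = 10 ≡ 10 (mod 11).
    Then x = 3 + 9·10 = 93, valid modulo lcm(9, 11) = 99: x ≡ 93 (mod 99).
  Combine with x ≡ 5 (mod 7): since gcd(99, 7) = 1, we get a unique residue mod 693.
    Write x = 93 + 99·t and substitute into x ≡ 5 (mod 7): 99·t ≡ 5 − 93 = -88 (mod 7).
    Reduce coefficients mod 7: 1·t ≡ 3 (mod 7).
    So t ≡ 3 (mod 7).
    Then x = 93 + 99·3 = 390, valid modulo lcm(99, 7) = 693: x ≡ 390 (mod 693).
Verify: 390 mod 9 = 3 ✓, 390 mod 11 = 5 ✓, 390 mod 7 = 5 ✓.

x ≡ 390 (mod 693).


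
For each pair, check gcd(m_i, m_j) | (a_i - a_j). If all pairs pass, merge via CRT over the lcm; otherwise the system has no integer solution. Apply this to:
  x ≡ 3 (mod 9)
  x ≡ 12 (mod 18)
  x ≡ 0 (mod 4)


Moduli 9, 18, 4 are not pairwise coprime, so CRT works modulo lcm(m_i) when all pairwise compatibility conditions hold.
Pairwise compatibility: gcd(m_i, m_j) must divide a_i - a_j for every pair.
Merge one congruence at a time:
  Start: x ≡ 3 (mod 9).
  Combine with x ≡ 12 (mod 18): gcd(9, 18) = 9; 12 - 3 = 9, which IS divisible by 9, so compatible.
    Write x = 3 + 9·t and substitute into x ≡ 12 (mod 18): 9·t ≡ 12 − 3 = 9 (mod 18).
    Divide the congruence (and modulus) by g = 9: 1·t ≡ 1 (mod 2).
    So t ≡ 1 (mod 2).
    Then x = 3 + 9·1 = 12, valid modulo lcm(9, 18) = 18: x ≡ 12 (mod 18).
  Combine with x ≡ 0 (mod 4): gcd(18, 4) = 2; 0 - 12 = -12, which IS divisible by 2, so compatible.
    Write x = 12 + 18·t and substitute into x ≡ 0 (mod 4): 18·t ≡ 0 − 12 = -12 (mod 4).
    Divide the congruence (and modulus) by g = 2: 9·t ≡ -6 (mod 2).
    Reduce coefficients mod 2: 1·t ≡ 0 (mod 2).
    So t ≡ 0 (mod 2).
    Then x = 12 + 18·0 = 12, valid modulo lcm(18, 4) = 36: x ≡ 12 (mod 36).
Verify: 12 mod 9 = 3, 12 mod 18 = 12, 12 mod 4 = 0.

x ≡ 12 (mod 36).


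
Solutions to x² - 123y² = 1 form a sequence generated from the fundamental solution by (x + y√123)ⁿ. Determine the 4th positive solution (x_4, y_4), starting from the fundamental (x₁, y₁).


Step 1: Find the fundamental solution (x₁, y₁) of x² - 123y² = 1.
  Expand √123 as a continued fraction. a₀ = ⌊√123⌋ = 11; iterate m_{k+1} = d_k·a_k − m_k, d_{k+1} = (123 − m_{k+1}²)/d_k, a_{k+1} = ⌊(a₀ + m_{k+1})/d_{k+1}⌋ (starting m₀ = 0, d₀ = 1), with convergents p_k = a_k·p_{k-1} + p_{k-2}, q_k = a_k·q_{k-1} + q_{k-2} (p₋₁ = 1, q₋₁ = 0):
  k = 0: a₀ = 11; p₀/q₀ = 11/1; p₀² − 123·q₀² = 121 − 123 = -2.
  k = 1: m = 11, d = 2, a = ⌊(11 + 11)/2⌋ = 11; p/q = (11·11 + 1)/(11·1 + 0) = 122/11; p² − 123·q² = 14884 − 14883 = 1.
  The first convergent with p² − 123·q² = 1 gives the fundamental solution (x₁, y₁) = (122, 11).
Step 2: Apply the recurrence (x_{n+1}, y_{n+1}) = (x₁x_n + 123y₁y_n, x₁y_n + y₁x_n) repeatedly.
  From (x_1, y_1) = (122, 11): x_2 = 122·122 + 123·11·11 = 29767; y_2 = 122·11 + 11·122 = 2684.
  From (x_2, y_2) = (29767, 2684): x_3 = 122·29767 + 123·11·2684 = 7263026; y_3 = 122·2684 + 11·29767 = 654885.
  From (x_3, y_3) = (7263026, 654885): x_4 = 122·7263026 + 123·11·654885 = 1772148577; y_4 = 122·654885 + 11·7263026 = 159789256.
Step 3: Verify x_4² - 123·y_4² = 3140510578963124929 - 3140510578963124928 = 1 (should be 1). ✓

(x_1, y_1) = (122, 11); (x_4, y_4) = (1772148577, 159789256).


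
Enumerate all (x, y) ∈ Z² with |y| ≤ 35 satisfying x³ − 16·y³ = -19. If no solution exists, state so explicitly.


The equation is x³ - 16y³ = -19. For fixed y, x³ = 16·y³ − 19, so a solution requires the RHS to be a perfect cube.
Strategy: iterate y from -35 to 35, compute RHS = 16·y³ − 19, and check whether it is a (positive or negative) perfect cube.
Check small values of y:
  y = 0: RHS = -19 is not a perfect cube.
  y = 1: RHS = -3 is not a perfect cube.
  y = -1: RHS = -35 is not a perfect cube.
  y = 2: RHS = 109 is not a perfect cube.
  y = -2: RHS = -147 is not a perfect cube.
  y = 3: RHS = 413 is not a perfect cube.
  y = -3: RHS = -451 is not a perfect cube.
Continuing the search up to |y| = 35 finds no solutions either.
No (x, y) in the scanned range satisfies the equation.

No integer solutions with |y| ≤ 35.


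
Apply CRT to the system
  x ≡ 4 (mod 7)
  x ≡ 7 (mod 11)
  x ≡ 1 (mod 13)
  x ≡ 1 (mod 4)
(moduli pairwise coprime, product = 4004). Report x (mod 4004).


Product of moduli M = 7 · 11 · 13 · 4 = 4004.
Merge one congruence at a time:
  Start: x ≡ 4 (mod 7).
  Combine with x ≡ 7 (mod 11); new modulus lcm = 77.
    Write x = 4 + 7·t and substitute into x ≡ 7 (mod 11): 7·t ≡ 7 − 4 = 3 (mod 11).
    The inverse of 7 mod 11 is 8 (since 7·8 = 56 = 5·11 + 1), so t ≡ 8·3 = 24 ≡ 2 (mod 11).
    Then x = 4 + 7·2 = 18, valid modulo lcm(7, 11) = 77: x ≡ 18 (mod 77).
  Combine with x ≡ 1 (mod 13); new modulus lcm = 1001.
    Write x = 18 + 77·t and substitute into x ≡ 1 (mod 13): 77·t ≡ 1 − 18 = -17 (mod 13).
    Reduce coefficients mod 13: 12·t ≡ 9 (mod 13).
    The inverse of 12 mod 13 is 12 (since 12·12 = 144 = 11·13 + 1), so t ≡ 12·9 = 108 ≡ 4 (mod 13).
    Then x = 18 + 77·4 = 326, valid modulo lcm(77, 13) = 1001: x ≡ 326 (mod 1001).
  Combine with x ≡ 1 (mod 4); new modulus lcm = 4004.
    Write x = 326 + 1001·t and substitute into x ≡ 1 (mod 4): 1001·t ≡ 1 − 326 = -325 (mod 4).
    Reduce coefficients mod 4: 1·t ≡ 3 (mod 4).
    So t ≡ 3 (mod 4).
    Then x = 326 + 1001·3 = 3329, valid modulo lcm(1001, 4) = 4004: x ≡ 3329 (mod 4004).
Verify against each original: 3329 mod 7 = 4, 3329 mod 11 = 7, 3329 mod 13 = 1, 3329 mod 4 = 1.

x ≡ 3329 (mod 4004).


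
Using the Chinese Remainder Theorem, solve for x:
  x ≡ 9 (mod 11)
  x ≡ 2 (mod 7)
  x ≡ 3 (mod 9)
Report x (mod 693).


Moduli 11, 7, 9 are pairwise coprime; by CRT there is a unique solution modulo M = 11 · 7 · 9 = 693.
Solve pairwise, accumulating the modulus:
  Start with x ≡ 9 (mod 11).
  Combine with x ≡ 2 (mod 7): since gcd(11, 7) = 1, we get a unique residue mod 77.
    Write x = 9 + 11·t and substitute into x ≡ 2 (mod 7): 11·t ≡ 2 − 9 = -7 (mod 7).
    Reduce coefficients mod 7: 4·t ≡ 0 (mod 7).
    The inverse of 4 mod 7 is 2 (since 4·2 = 8 = 1·7 + 1), so t ≡ 2·0 = 0 ≡ 0 (mod 7).
    Then x = 9 + 11·0 = 9, valid modulo lcm(11, 7) = 77: x ≡ 9 (mod 77).
  Combine with x ≡ 3 (mod 9): since gcd(77, 9) = 1, we get a unique residue mod 693.
    Write x = 9 + 77·t and substitute into x ≡ 3 (mod 9): 77·t ≡ 3 − 9 = -6 (mod 9).
    Reduce coefficients mod 9: 5·t ≡ 3 (mod 9).
    The inverse of 5 mod 9 is 2 (since 5·2 = 10 = 1·9 + 1), so t ≡ 2·3 = 6 ≡ 6 (mod 9).
    Then x = 9 + 77·6 = 471, valid modulo lcm(77, 9) = 693: x ≡ 471 (mod 693).
Verify: 471 mod 11 = 9 ✓, 471 mod 7 = 2 ✓, 471 mod 9 = 3 ✓.

x ≡ 471 (mod 693).


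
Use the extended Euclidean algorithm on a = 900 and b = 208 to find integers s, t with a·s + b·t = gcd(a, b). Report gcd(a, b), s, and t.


Euclidean algorithm on (900, 208) — divide until remainder is 0:
  900 = 4 · 208 + 68
  208 = 3 · 68 + 4
  68 = 17 · 4 + 0
gcd(900, 208) = 4.
Track Bezout coefficients alongside the remainders: start with r₀ = 900 = a·1 + b·0 (s = 1, t = 0) and r₁ = 208 = a·0 + b·1 (s = 0, t = 1); each new remainder r_{k+1} = r_{k-1} − q_k·r_k inherits s_{k+1} = s_{k-1} − q_k·s_k, t_{k+1} = t_{k-1} − q_k·t_k, so r_k = a·s_k + b·t_k at every step:
  q = 4: r = 68, s = 1 − 4·0 = 1, t = 0 − 4·1 = -4  (check: 900·1 + 208·(-4) = 68)
  q = 3: r = 4, s = 0 − 3·1 = -3, t = 1 − 3·(-4) = 13  (check: 900·(-3) + 208·13 = 4)
The row with r = 4 (the gcd) gives the Bezout coefficients s = -3, t = 13.
Result: 900 · (-3) + 208 · (13) = 4.

gcd(900, 208) = 4; s = -3, t = 13 (check: 900·(-3) + 208·13 = 4).


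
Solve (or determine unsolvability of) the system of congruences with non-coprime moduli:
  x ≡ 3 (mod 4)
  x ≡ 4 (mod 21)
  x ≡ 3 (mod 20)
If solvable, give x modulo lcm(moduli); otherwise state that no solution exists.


Moduli 4, 21, 20 are not pairwise coprime, so CRT works modulo lcm(m_i) when all pairwise compatibility conditions hold.
Pairwise compatibility: gcd(m_i, m_j) must divide a_i - a_j for every pair.
Merge one congruence at a time:
  Start: x ≡ 3 (mod 4).
  Combine with x ≡ 4 (mod 21): gcd(4, 21) = 1; 4 - 3 = 1, which IS divisible by 1, so compatible.
    Write x = 3 + 4·t and substitute into x ≡ 4 (mod 21): 4·t ≡ 4 − 3 = 1 (mod 21).
    The inverse of 4 mod 21 is 16 (since 4·16 = 64 = 3·21 + 1), so t ≡ 16·1 = 16 ≡ 16 (mod 21).
    Then x = 3 + 4·16 = 67, valid modulo lcm(4, 21) = 84: x ≡ 67 (mod 84).
  Combine with x ≡ 3 (mod 20): gcd(84, 20) = 4; 3 - 67 = -64, which IS divisible by 4, so compatible.
    Write x = 67 + 84·t and substitute into x ≡ 3 (mod 20): 84·t ≡ 3 − 67 = -64 (mod 20).
    Divide the congruence (and modulus) by g = 4: 21·t ≡ -16 (mod 5).
    Reduce coefficients mod 5: 1·t ≡ 4 (mod 5).
    So t ≡ 4 (mod 5).
    Then x = 67 + 84·4 = 403, valid modulo lcm(84, 20) = 420: x ≡ 403 (mod 420).
Verify: 403 mod 4 = 3, 403 mod 21 = 4, 403 mod 20 = 3.

x ≡ 403 (mod 420).


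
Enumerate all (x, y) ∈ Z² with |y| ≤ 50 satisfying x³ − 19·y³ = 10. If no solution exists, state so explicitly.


The equation is x³ - 19y³ = 10. For fixed y, x³ = 19·y³ + 10, so a solution requires the RHS to be a perfect cube.
Strategy: iterate y from -50 to 50, compute RHS = 19·y³ + 10, and check whether it is a (positive or negative) perfect cube.
Check small values of y:
  y = 0: RHS = 10 is not a perfect cube.
  y = 1: RHS = 29 is not a perfect cube.
  y = -1: RHS = -9 is not a perfect cube.
  y = 2: RHS = 162 is not a perfect cube.
  y = -2: RHS = -142 is not a perfect cube.
  y = 3: RHS = 523 is not a perfect cube.
  y = -3: RHS = -503 is not a perfect cube.
Continuing the search up to |y| = 50 finds no solutions either.
No (x, y) in the scanned range satisfies the equation.

No integer solutions with |y| ≤ 50.


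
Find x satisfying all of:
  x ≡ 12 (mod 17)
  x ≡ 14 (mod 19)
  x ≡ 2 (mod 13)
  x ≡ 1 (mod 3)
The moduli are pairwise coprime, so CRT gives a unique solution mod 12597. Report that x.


Product of moduli M = 17 · 19 · 13 · 3 = 12597.
Merge one congruence at a time:
  Start: x ≡ 12 (mod 17).
  Combine with x ≡ 14 (mod 19); new modulus lcm = 323.
    Write x = 12 + 17·t and substitute into x ≡ 14 (mod 19): 17·t ≡ 14 − 12 = 2 (mod 19).
    The inverse of 17 mod 19 is 9 (since 17·9 = 153 = 8·19 + 1), so t ≡ 9·2 = 18 ≡ 18 (mod 19).
    Then x = 12 + 17·18 = 318, valid modulo lcm(17, 19) = 323: x ≡ 318 (mod 323).
  Combine with x ≡ 2 (mod 13); new modulus lcm = 4199.
    Write x = 318 + 323·t and substitute into x ≡ 2 (mod 13): 323·t ≡ 2 − 318 = -316 (mod 13).
    Reduce coefficients mod 13: 11·t ≡ 9 (mod 13).
    The inverse of 11 mod 13 is 6 (since 11·6 = 66 = 5·13 + 1), so t ≡ 6·9 = 54 ≡ 2 (mod 13).
    Then x = 318 + 323·2 = 964, valid modulo lcm(323, 13) = 4199: x ≡ 964 (mod 4199).
  Combine with x ≡ 1 (mod 3); new modulus lcm = 12597.
    Write x = 964 + 4199·t and substitute into x ≡ 1 (mod 3): 4199·t ≡ 1 − 964 = -963 (mod 3).
    Reduce coefficients mod 3: 2·t ≡ 0 (mod 3).
    The inverse of 2 mod 3 is 2 (since 2·2 = 4 = 1·3 + 1), so t ≡ 2·0 = 0 ≡ 0 (mod 3).
    Then x = 964 + 4199·0 = 964, valid modulo lcm(4199, 3) = 12597: x ≡ 964 (mod 12597).
Verify against each original: 964 mod 17 = 12, 964 mod 19 = 14, 964 mod 13 = 2, 964 mod 3 = 1.

x ≡ 964 (mod 12597).


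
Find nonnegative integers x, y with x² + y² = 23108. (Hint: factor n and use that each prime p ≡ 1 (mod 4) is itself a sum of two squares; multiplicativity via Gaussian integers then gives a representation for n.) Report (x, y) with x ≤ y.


Step 1: Factor n = 23108 = 2^2 · 53 · 109.
Step 2: Check the mod-4 condition on each prime factor: 2 = 2 (special); 53 ≡ 1 (mod 4), exponent 1; 109 ≡ 1 (mod 4), exponent 1.
All primes ≡ 3 (mod 4) appear to even exponent (or don't appear), so by the two-squares theorem n IS expressible as a sum of two squares.
Step 3: Build a representation. Group n = k² · m with k = 2 and m = 53 · 109 = 5777 (a product of primes ≡ 1 (mod 4)); a representation of m scales to one of n via (k·x)² + (k·y)² = k²(x² + y²). Each prime p ≡ 1 (mod 4) is itself a sum of two squares; find a² by testing p − a² for a perfect square:
  53: 53 − 1² = 52, 53 − 2² = 49 = 7² ⇒ 53 = 2² + 7².
  109: 109 − 1² = 108, 109 − 2² = 105, 109 − 3² = 100 = 10² ⇒ 109 = 3² + 10².
  Combine using the Brahmagupta–Fibonacci identity (a² + b²)(c² + d²) = (ac − bd)² + (ad + bc)² = (ac + bd)² + (ad − bc)²:
  53 · 109 = 5777: from (2² + 7²)(3² + 10²), take (2·3 − 7·10, 2·10 + 7·3) = (6 − 70, 20 + 21) = (-64, 41); dropping signs (only squares matter) gives (64, 41); check 64² + 41² = 4096 + 1681 = 5777 ✓.
  Scale by k = 2: (2·64, 2·41) = (128, 82).
Step 4: Order so x ≤ y and verify: 82² + 128² = 6724 + 16384 = 23108 = n. ✓

n = 23108 = 82² + 128² (one valid representation with x ≤ y).


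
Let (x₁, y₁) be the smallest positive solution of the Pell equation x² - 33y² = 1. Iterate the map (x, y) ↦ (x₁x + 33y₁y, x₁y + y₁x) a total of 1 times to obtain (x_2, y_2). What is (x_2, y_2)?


Step 1: Find the fundamental solution (x₁, y₁) of x² - 33y² = 1.
  Expand √33 as a continued fraction. a₀ = ⌊√33⌋ = 5; iterate m_{k+1} = d_k·a_k − m_k, d_{k+1} = (33 − m_{k+1}²)/d_k, a_{k+1} = ⌊(a₀ + m_{k+1})/d_{k+1}⌋ (starting m₀ = 0, d₀ = 1), with convergents p_k = a_k·p_{k-1} + p_{k-2}, q_k = a_k·q_{k-1} + q_{k-2} (p₋₁ = 1, q₋₁ = 0):
  k = 0: a₀ = 5; p₀/q₀ = 5/1; p₀² − 33·q₀² = 25 − 33 = -8.
  k = 1: m = 5, d = 8, a = ⌊(5 + 5)/8⌋ = 1; p/q = (1·5 + 1)/(1·1 + 0) = 6/1; p² − 33·q² = 36 − 33 = 3.
  k = 2: m = 3, d = 3, a = ⌊(5 + 3)/3⌋ = 2; p/q = (2·6 + 5)/(2·1 + 1) = 17/3; p² − 33·q² = 289 − 297 = -8.
  k = 3: m = 3, d = 8, a = ⌊(5 + 3)/8⌋ = 1; p/q = (1·17 + 6)/(1·3 + 1) = 23/4; p² − 33·q² = 529 − 528 = 1.
  The first convergent with p² − 33·q² = 1 gives the fundamental solution (x₁, y₁) = (23, 4).
Step 2: Apply the recurrence (x_{n+1}, y_{n+1}) = (x₁x_n + 33y₁y_n, x₁y_n + y₁x_n) repeatedly.
  From (x_1, y_1) = (23, 4): x_2 = 23·23 + 33·4·4 = 1057; y_2 = 23·4 + 4·23 = 184.
Step 3: Verify x_2² - 33·y_2² = 1117249 - 1117248 = 1 (should be 1). ✓

(x_1, y_1) = (23, 4); (x_2, y_2) = (1057, 184).


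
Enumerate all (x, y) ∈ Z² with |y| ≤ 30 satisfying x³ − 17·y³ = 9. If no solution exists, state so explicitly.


The equation is x³ - 17y³ = 9. For fixed y, x³ = 17·y³ + 9, so a solution requires the RHS to be a perfect cube.
Strategy: iterate y from -30 to 30, compute RHS = 17·y³ + 9, and check whether it is a (positive or negative) perfect cube.
Check small values of y:
  y = 0: RHS = 9 is not a perfect cube.
  y = 1: RHS = 26 is not a perfect cube.
  y = -1: RHS = -8 = (-2)³ ⇒ x = -2 works.
  y = 2: RHS = 145 is not a perfect cube.
  y = -2: RHS = -127 is not a perfect cube.
  y = 3: RHS = 468 is not a perfect cube.
  y = -3: RHS = -450 is not a perfect cube.
Continuing the search up to |y| = 30 finds no further solutions beyond those listed.
Collected solutions: (-2, -1).

Solutions (with |y| ≤ 30): (-2, -1).


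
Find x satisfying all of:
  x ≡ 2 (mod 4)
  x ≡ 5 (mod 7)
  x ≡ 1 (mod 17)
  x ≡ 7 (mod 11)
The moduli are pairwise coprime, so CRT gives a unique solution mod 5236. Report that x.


Product of moduli M = 4 · 7 · 17 · 11 = 5236.
Merge one congruence at a time:
  Start: x ≡ 2 (mod 4).
  Combine with x ≡ 5 (mod 7); new modulus lcm = 28.
    Write x = 2 + 4·t and substitute into x ≡ 5 (mod 7): 4·t ≡ 5 − 2 = 3 (mod 7).
    The inverse of 4 mod 7 is 2 (since 4·2 = 8 = 1·7 + 1), so t ≡ 2·3 = 6 ≡ 6 (mod 7).
    Then x = 2 + 4·6 = 26, valid modulo lcm(4, 7) = 28: x ≡ 26 (mod 28).
  Combine with x ≡ 1 (mod 17); new modulus lcm = 476.
    Write x = 26 + 28·t and substitute into x ≡ 1 (mod 17): 28·t ≡ 1 − 26 = -25 (mod 17).
    Reduce coefficients mod 17: 11·t ≡ 9 (mod 17).
    The inverse of 11 mod 17 is 14 (since 11·14 = 154 = 9·17 + 1), so t ≡ 14·9 = 126 ≡ 7 (mod 17).
    Then x = 26 + 28·7 = 222, valid modulo lcm(28, 17) = 476: x ≡ 222 (mod 476).
  Combine with x ≡ 7 (mod 11); new modulus lcm = 5236.
    Write x = 222 + 476·t and substitute into x ≡ 7 (mod 11): 476·t ≡ 7 − 222 = -215 (mod 11).
    Reduce coefficients mod 11: 3·t ≡ 5 (mod 11).
    The inverse of 3 mod 11 is 4 (since 3·4 = 12 = 1·11 + 1), so t ≡ 4·5 = 20 ≡ 9 (mod 11).
    Then x = 222 + 476·9 = 4506, valid modulo lcm(476, 11) = 5236: x ≡ 4506 (mod 5236).
Verify against each original: 4506 mod 4 = 2, 4506 mod 7 = 5, 4506 mod 17 = 1, 4506 mod 11 = 7.

x ≡ 4506 (mod 5236).


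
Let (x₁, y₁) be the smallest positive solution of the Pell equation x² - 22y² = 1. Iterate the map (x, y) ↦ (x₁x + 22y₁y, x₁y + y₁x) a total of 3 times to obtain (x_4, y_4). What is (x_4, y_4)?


Step 1: Find the fundamental solution (x₁, y₁) of x² - 22y² = 1.
  Expand √22 as a continued fraction. a₀ = ⌊√22⌋ = 4; iterate m_{k+1} = d_k·a_k − m_k, d_{k+1} = (22 − m_{k+1}²)/d_k, a_{k+1} = ⌊(a₀ + m_{k+1})/d_{k+1}⌋ (starting m₀ = 0, d₀ = 1), with convergents p_k = a_k·p_{k-1} + p_{k-2}, q_k = a_k·q_{k-1} + q_{k-2} (p₋₁ = 1, q₋₁ = 0):
  k = 0: a₀ = 4; p₀/q₀ = 4/1; p₀² − 22·q₀² = 16 − 22 = -6.
  k = 1: m = 4, d = 6, a = ⌊(4 + 4)/6⌋ = 1; p/q = (1·4 + 1)/(1·1 + 0) = 5/1; p² − 22·q² = 25 − 22 = 3.
  k = 2: m = 2, d = 3, a = ⌊(4 + 2)/3⌋ = 2; p/q = (2·5 + 4)/(2·1 + 1) = 14/3; p² − 22·q² = 196 − 198 = -2.
  k = 3: m = 4, d = 2, a = ⌊(4 + 4)/2⌋ = 4; p/q = (4·14 + 5)/(4·3 + 1) = 61/13; p² − 22·q² = 3721 − 3718 = 3.
  k = 4: m = 4, d = 3, a = ⌊(4 + 4)/3⌋ = 2; p/q = (2·61 + 14)/(2·13 + 3) = 136/29; p² − 22·q² = 18496 − 18502 = -6.
  k = 5: m = 2, d = 6, a = ⌊(4 + 2)/6⌋ = 1; p/q = (1·136 + 61)/(1·29 + 13) = 197/42; p² − 22·q² = 38809 − 38808 = 1.
  The first convergent with p² − 22·q² = 1 gives the fundamental solution (x₁, y₁) = (197, 42).
Step 2: Apply the recurrence (x_{n+1}, y_{n+1}) = (x₁x_n + 22y₁y_n, x₁y_n + y₁x_n) repeatedly.
  From (x_1, y_1) = (197, 42): x_2 = 197·197 + 22·42·42 = 77617; y_2 = 197·42 + 42·197 = 16548.
  From (x_2, y_2) = (77617, 16548): x_3 = 197·77617 + 22·42·16548 = 30580901; y_3 = 197·16548 + 42·77617 = 6519870.
  From (x_3, y_3) = (30580901, 6519870): x_4 = 197·30580901 + 22·42·6519870 = 12048797377; y_4 = 197·6519870 + 42·30580901 = 2568812232.
Step 3: Verify x_4² - 22·y_4² = 145173518232002080129 - 145173518232002080128 = 1 (should be 1). ✓

(x_1, y_1) = (197, 42); (x_4, y_4) = (12048797377, 2568812232).


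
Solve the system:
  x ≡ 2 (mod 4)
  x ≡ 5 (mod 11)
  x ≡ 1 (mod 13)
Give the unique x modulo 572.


Moduli 4, 11, 13 are pairwise coprime; by CRT there is a unique solution modulo M = 4 · 11 · 13 = 572.
Solve pairwise, accumulating the modulus:
  Start with x ≡ 2 (mod 4).
  Combine with x ≡ 5 (mod 11): since gcd(4, 11) = 1, we get a unique residue mod 44.
    Write x = 2 + 4·t and substitute into x ≡ 5 (mod 11): 4·t ≡ 5 − 2 = 3 (mod 11).
    The inverse of 4 mod 11 is 3 (since 4·3 = 12 = 1·11 + 1), so t ≡ 3·3 = 9 ≡ 9 (mod 11).
    Then x = 2 + 4·9 = 38, valid modulo lcm(4, 11) = 44: x ≡ 38 (mod 44).
  Combine with x ≡ 1 (mod 13): since gcd(44, 13) = 1, we get a unique residue mod 572.
    Write x = 38 + 44·t and substitute into x ≡ 1 (mod 13): 44·t ≡ 1 − 38 = -37 (mod 13).
    Reduce coefficients mod 13: 5·t ≡ 2 (mod 13).
    The inverse of 5 mod 13 is 8 (since 5·8 = 40 = 3·13 + 1), so t ≡ 8·2 = 16 ≡ 3 (mod 13).
    Then x = 38 + 44·3 = 170, valid modulo lcm(44, 13) = 572: x ≡ 170 (mod 572).
Verify: 170 mod 4 = 2 ✓, 170 mod 11 = 5 ✓, 170 mod 13 = 1 ✓.

x ≡ 170 (mod 572).


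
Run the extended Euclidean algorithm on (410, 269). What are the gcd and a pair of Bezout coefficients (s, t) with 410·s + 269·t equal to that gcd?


Euclidean algorithm on (410, 269) — divide until remainder is 0:
  410 = 1 · 269 + 141
  269 = 1 · 141 + 128
  141 = 1 · 128 + 13
  128 = 9 · 13 + 11
  13 = 1 · 11 + 2
  11 = 5 · 2 + 1
  2 = 2 · 1 + 0
gcd(410, 269) = 1.
Track Bezout coefficients alongside the remainders: start with r₀ = 410 = a·1 + b·0 (s = 1, t = 0) and r₁ = 269 = a·0 + b·1 (s = 0, t = 1); each new remainder r_{k+1} = r_{k-1} − q_k·r_k inherits s_{k+1} = s_{k-1} − q_k·s_k, t_{k+1} = t_{k-1} − q_k·t_k, so r_k = a·s_k + b·t_k at every step:
  q = 1: r = 141, s = 1 − 1·0 = 1, t = 0 − 1·1 = -1  (check: 410·1 + 269·(-1) = 141)
  q = 1: r = 128, s = 0 − 1·1 = -1, t = 1 − 1·(-1) = 2  (check: 410·(-1) + 269·2 = 128)
  q = 1: r = 13, s = 1 − 1·(-1) = 2, t = -1 − 1·2 = -3  (check: 410·2 + 269·(-3) = 13)
  q = 9: r = 11, s = -1 − 9·2 = -19, t = 2 − 9·(-3) = 29  (check: 410·(-19) + 269·29 = 11)
  q = 1: r = 2, s = 2 − 1·(-19) = 21, t = -3 − 1·29 = -32  (check: 410·21 + 269·(-32) = 2)
  q = 5: r = 1, s = -19 − 5·21 = -124, t = 29 − 5·(-32) = 189  (check: 410·(-124) + 269·189 = 1)
The row with r = 1 (the gcd) gives the Bezout coefficients s = -124, t = 189.
Result: 410 · (-124) + 269 · (189) = 1.

gcd(410, 269) = 1; s = -124, t = 189 (check: 410·(-124) + 269·189 = 1).


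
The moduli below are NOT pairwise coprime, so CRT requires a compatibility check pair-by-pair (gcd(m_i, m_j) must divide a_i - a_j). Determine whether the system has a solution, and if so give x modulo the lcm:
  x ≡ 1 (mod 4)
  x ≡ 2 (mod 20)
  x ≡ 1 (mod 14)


Moduli 4, 20, 14 are not pairwise coprime, so CRT works modulo lcm(m_i) when all pairwise compatibility conditions hold.
Pairwise compatibility: gcd(m_i, m_j) must divide a_i - a_j for every pair.
Merge one congruence at a time:
  Start: x ≡ 1 (mod 4).
  Combine with x ≡ 2 (mod 20): gcd(4, 20) = 4, and 2 - 1 = 1 is NOT divisible by 4.
    ⇒ system is inconsistent (no integer solution).

No solution (the system is inconsistent).


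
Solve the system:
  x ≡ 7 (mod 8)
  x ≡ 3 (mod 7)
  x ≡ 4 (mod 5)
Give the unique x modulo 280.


Moduli 8, 7, 5 are pairwise coprime; by CRT there is a unique solution modulo M = 8 · 7 · 5 = 280.
Solve pairwise, accumulating the modulus:
  Start with x ≡ 7 (mod 8).
  Combine with x ≡ 3 (mod 7): since gcd(8, 7) = 1, we get a unique residue mod 56.
    Write x = 7 + 8·t and substitute into x ≡ 3 (mod 7): 8·t ≡ 3 − 7 = -4 (mod 7).
    Reduce coefficients mod 7: 1·t ≡ 3 (mod 7).
    So t ≡ 3 (mod 7).
    Then x = 7 + 8·3 = 31, valid modulo lcm(8, 7) = 56: x ≡ 31 (mod 56).
  Combine with x ≡ 4 (mod 5): since gcd(56, 5) = 1, we get a unique residue mod 280.
    Write x = 31 + 56·t and substitute into x ≡ 4 (mod 5): 56·t ≡ 4 − 31 = -27 (mod 5).
    Reduce coefficients mod 5: 1·t ≡ 3 (mod 5).
    So t ≡ 3 (mod 5).
    Then x = 31 + 56·3 = 199, valid modulo lcm(56, 5) = 280: x ≡ 199 (mod 280).
Verify: 199 mod 8 = 7 ✓, 199 mod 7 = 3 ✓, 199 mod 5 = 4 ✓.

x ≡ 199 (mod 280).


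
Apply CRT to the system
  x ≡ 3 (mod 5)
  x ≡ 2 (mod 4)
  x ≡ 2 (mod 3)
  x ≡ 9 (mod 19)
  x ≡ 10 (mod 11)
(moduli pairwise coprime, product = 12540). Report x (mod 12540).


Product of moduli M = 5 · 4 · 3 · 19 · 11 = 12540.
Merge one congruence at a time:
  Start: x ≡ 3 (mod 5).
  Combine with x ≡ 2 (mod 4); new modulus lcm = 20.
    Write x = 3 + 5·t and substitute into x ≡ 2 (mod 4): 5·t ≡ 2 − 3 = -1 (mod 4).
    Reduce coefficients mod 4: 1·t ≡ 3 (mod 4).
    So t ≡ 3 (mod 4).
    Then x = 3 + 5·3 = 18, valid modulo lcm(5, 4) = 20: x ≡ 18 (mod 20).
  Combine with x ≡ 2 (mod 3); new modulus lcm = 60.
    Write x = 18 + 20·t and substitute into x ≡ 2 (mod 3): 20·t ≡ 2 − 18 = -16 (mod 3).
    Reduce coefficients mod 3: 2·t ≡ 2 (mod 3).
    The inverse of 2 mod 3 is 2 (since 2·2 = 4 = 1·3 + 1), so t ≡ 2·2 = 4 ≡ 1 (mod 3).
    Then x = 18 + 20·1 = 38, valid modulo lcm(20, 3) = 60: x ≡ 38 (mod 60).
  Combine with x ≡ 9 (mod 19); new modulus lcm = 1140.
    Write x = 38 + 60·t and substitute into x ≡ 9 (mod 19): 60·t ≡ 9 − 38 = -29 (mod 19).
    Reduce coefficients mod 19: 3·t ≡ 9 (mod 19).
    The inverse of 3 mod 19 is 13 (since 3·13 = 39 = 2·19 + 1), so t ≡ 13·9 = 117 ≡ 3 (mod 19).
    Then x = 38 + 60·3 = 218, valid modulo lcm(60, 19) = 1140: x ≡ 218 (mod 1140).
  Combine with x ≡ 10 (mod 11); new modulus lcm = 12540.
    Write x = 218 + 1140·t and substitute into x ≡ 10 (mod 11): 1140·t ≡ 10 − 218 = -208 (mod 11).
    Reduce coefficients mod 11: 7·t ≡ 1 (mod 11).
    The inverse of 7 mod 11 is 8 (since 7·8 = 56 = 5·11 + 1), so t ≡ 8·1 = 8 ≡ 8 (mod 11).
    Then x = 218 + 1140·8 = 9338, valid modulo lcm(1140, 11) = 12540: x ≡ 9338 (mod 12540).
Verify against each original: 9338 mod 5 = 3, 9338 mod 4 = 2, 9338 mod 3 = 2, 9338 mod 19 = 9, 9338 mod 11 = 10.

x ≡ 9338 (mod 12540).


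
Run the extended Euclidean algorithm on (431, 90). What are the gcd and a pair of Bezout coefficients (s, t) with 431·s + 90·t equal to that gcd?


Euclidean algorithm on (431, 90) — divide until remainder is 0:
  431 = 4 · 90 + 71
  90 = 1 · 71 + 19
  71 = 3 · 19 + 14
  19 = 1 · 14 + 5
  14 = 2 · 5 + 4
  5 = 1 · 4 + 1
  4 = 4 · 1 + 0
gcd(431, 90) = 1.
Track Bezout coefficients alongside the remainders: start with r₀ = 431 = a·1 + b·0 (s = 1, t = 0) and r₁ = 90 = a·0 + b·1 (s = 0, t = 1); each new remainder r_{k+1} = r_{k-1} − q_k·r_k inherits s_{k+1} = s_{k-1} − q_k·s_k, t_{k+1} = t_{k-1} − q_k·t_k, so r_k = a·s_k + b·t_k at every step:
  q = 4: r = 71, s = 1 − 4·0 = 1, t = 0 − 4·1 = -4  (check: 431·1 + 90·(-4) = 71)
  q = 1: r = 19, s = 0 − 1·1 = -1, t = 1 − 1·(-4) = 5  (check: 431·(-1) + 90·5 = 19)
  q = 3: r = 14, s = 1 − 3·(-1) = 4, t = -4 − 3·5 = -19  (check: 431·4 + 90·(-19) = 14)
  q = 1: r = 5, s = -1 − 1·4 = -5, t = 5 − 1·(-19) = 24  (check: 431·(-5) + 90·24 = 5)
  q = 2: r = 4, s = 4 − 2·(-5) = 14, t = -19 − 2·24 = -67  (check: 431·14 + 90·(-67) = 4)
  q = 1: r = 1, s = -5 − 1·14 = -19, t = 24 − 1·(-67) = 91  (check: 431·(-19) + 90·91 = 1)
The row with r = 1 (the gcd) gives the Bezout coefficients s = -19, t = 91.
Result: 431 · (-19) + 90 · (91) = 1.

gcd(431, 90) = 1; s = -19, t = 91 (check: 431·(-19) + 90·91 = 1).


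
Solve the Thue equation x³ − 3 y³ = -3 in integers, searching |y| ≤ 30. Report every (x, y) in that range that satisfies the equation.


The equation is x³ - 3y³ = -3. For fixed y, x³ = 3·y³ − 3, so a solution requires the RHS to be a perfect cube.
Strategy: iterate y from -30 to 30, compute RHS = 3·y³ − 3, and check whether it is a (positive or negative) perfect cube.
Check small values of y:
  y = 0: RHS = -3 is not a perfect cube.
  y = 1: RHS = 0 = (0)³ ⇒ x = 0 works.
  y = -1: RHS = -6 is not a perfect cube.
  y = 2: RHS = 21 is not a perfect cube.
  y = -2: RHS = -27 = (-3)³ ⇒ x = -3 works.
  y = 3: RHS = 78 is not a perfect cube.
  y = -3: RHS = -84 is not a perfect cube.
Continuing the search up to |y| = 30 finds no further solutions beyond those listed.
Collected solutions: (0, 1), (-3, -2).

Solutions (with |y| ≤ 30): (0, 1), (-3, -2).


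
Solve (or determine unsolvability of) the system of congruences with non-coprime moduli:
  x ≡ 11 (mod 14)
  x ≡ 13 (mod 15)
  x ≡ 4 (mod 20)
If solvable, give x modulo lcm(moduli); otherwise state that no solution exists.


Moduli 14, 15, 20 are not pairwise coprime, so CRT works modulo lcm(m_i) when all pairwise compatibility conditions hold.
Pairwise compatibility: gcd(m_i, m_j) must divide a_i - a_j for every pair.
Merge one congruence at a time:
  Start: x ≡ 11 (mod 14).
  Combine with x ≡ 13 (mod 15): gcd(14, 15) = 1; 13 - 11 = 2, which IS divisible by 1, so compatible.
    Write x = 11 + 14·t and substitute into x ≡ 13 (mod 15): 14·t ≡ 13 − 11 = 2 (mod 15).
    The inverse of 14 mod 15 is 14 (since 14·14 = 196 = 13·15 + 1), so t ≡ 14·2 = 28 ≡ 13 (mod 15).
    Then x = 11 + 14·13 = 193, valid modulo lcm(14, 15) = 210: x ≡ 193 (mod 210).
  Combine with x ≡ 4 (mod 20): gcd(210, 20) = 10, and 4 - 193 = -189 is NOT divisible by 10.
    ⇒ system is inconsistent (no integer solution).

No solution (the system is inconsistent).


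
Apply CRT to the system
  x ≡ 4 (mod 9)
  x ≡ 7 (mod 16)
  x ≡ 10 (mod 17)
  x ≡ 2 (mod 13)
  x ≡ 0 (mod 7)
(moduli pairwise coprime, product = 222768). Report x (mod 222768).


Product of moduli M = 9 · 16 · 17 · 13 · 7 = 222768.
Merge one congruence at a time:
  Start: x ≡ 4 (mod 9).
  Combine with x ≡ 7 (mod 16); new modulus lcm = 144.
    Write x = 4 + 9·t and substitute into x ≡ 7 (mod 16): 9·t ≡ 7 − 4 = 3 (mod 16).
    The inverse of 9 mod 16 is 9 (since 9·9 = 81 = 5·16 + 1), so t ≡ 9·3 = 27 ≡ 11 (mod 16).
    Then x = 4 + 9·11 = 103, valid modulo lcm(9, 16) = 144: x ≡ 103 (mod 144).
  Combine with x ≡ 10 (mod 17); new modulus lcm = 2448.
    Write x = 103 + 144·t and substitute into x ≡ 10 (mod 17): 144·t ≡ 10 − 103 = -93 (mod 17).
    Reduce coefficients mod 17: 8·t ≡ 9 (mod 17).
    The inverse of 8 mod 17 is 15 (since 8·15 = 120 = 7·17 + 1), so t ≡ 15·9 = 135 ≡ 16 (mod 17).
    Then x = 103 + 144·16 = 2407, valid modulo lcm(144, 17) = 2448: x ≡ 2407 (mod 2448).
  Combine with x ≡ 2 (mod 13); new modulus lcm = 31824.
    Write x = 2407 + 2448·t and substitute into x ≡ 2 (mod 13): 2448·t ≡ 2 − 2407 = -2405 (mod 13).
    Reduce coefficients mod 13: 4·t ≡ 0 (mod 13).
    The inverse of 4 mod 13 is 10 (since 4·10 = 40 = 3·13 + 1), so t ≡ 10·0 = 0 ≡ 0 (mod 13).
    Then x = 2407 + 2448·0 = 2407, valid modulo lcm(2448, 13) = 31824: x ≡ 2407 (mod 31824).
  Combine with x ≡ 0 (mod 7); new modulus lcm = 222768.
    Write x = 2407 + 31824·t and substitute into x ≡ 0 (mod 7): 31824·t ≡ 0 − 2407 = -2407 (mod 7).
    Reduce coefficients mod 7: 2·t ≡ 1 (mod 7).
    The inverse of 2 mod 7 is 4 (since 2·4 = 8 = 1·7 + 1), so t ≡ 4·1 = 4 ≡ 4 (mod 7).
    Then x = 2407 + 31824·4 = 129703, valid modulo lcm(31824, 7) = 222768: x ≡ 129703 (mod 222768).
Verify against each original: 129703 mod 9 = 4, 129703 mod 16 = 7, 129703 mod 17 = 10, 129703 mod 13 = 2, 129703 mod 7 = 0.

x ≡ 129703 (mod 222768).


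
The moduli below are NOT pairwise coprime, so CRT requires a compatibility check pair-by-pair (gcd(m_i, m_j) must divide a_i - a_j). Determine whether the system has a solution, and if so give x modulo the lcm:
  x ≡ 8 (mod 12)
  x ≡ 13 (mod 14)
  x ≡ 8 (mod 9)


Moduli 12, 14, 9 are not pairwise coprime, so CRT works modulo lcm(m_i) when all pairwise compatibility conditions hold.
Pairwise compatibility: gcd(m_i, m_j) must divide a_i - a_j for every pair.
Merge one congruence at a time:
  Start: x ≡ 8 (mod 12).
  Combine with x ≡ 13 (mod 14): gcd(12, 14) = 2, and 13 - 8 = 5 is NOT divisible by 2.
    ⇒ system is inconsistent (no integer solution).

No solution (the system is inconsistent).


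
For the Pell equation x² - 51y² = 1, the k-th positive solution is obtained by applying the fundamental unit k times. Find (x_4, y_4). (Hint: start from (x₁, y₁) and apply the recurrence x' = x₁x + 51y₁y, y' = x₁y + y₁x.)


Step 1: Find the fundamental solution (x₁, y₁) of x² - 51y² = 1.
  Expand √51 as a continued fraction. a₀ = ⌊√51⌋ = 7; iterate m_{k+1} = d_k·a_k − m_k, d_{k+1} = (51 − m_{k+1}²)/d_k, a_{k+1} = ⌊(a₀ + m_{k+1})/d_{k+1}⌋ (starting m₀ = 0, d₀ = 1), with convergents p_k = a_k·p_{k-1} + p_{k-2}, q_k = a_k·q_{k-1} + q_{k-2} (p₋₁ = 1, q₋₁ = 0):
  k = 0: a₀ = 7; p₀/q₀ = 7/1; p₀² − 51·q₀² = 49 − 51 = -2.
  k = 1: m = 7, d = 2, a = ⌊(7 + 7)/2⌋ = 7; p/q = (7·7 + 1)/(7·1 + 0) = 50/7; p² − 51·q² = 2500 − 2499 = 1.
  The first convergent with p² − 51·q² = 1 gives the fundamental solution (x₁, y₁) = (50, 7).
Step 2: Apply the recurrence (x_{n+1}, y_{n+1}) = (x₁x_n + 51y₁y_n, x₁y_n + y₁x_n) repeatedly.
  From (x_1, y_1) = (50, 7): x_2 = 50·50 + 51·7·7 = 4999; y_2 = 50·7 + 7·50 = 700.
  From (x_2, y_2) = (4999, 700): x_3 = 50·4999 + 51·7·700 = 499850; y_3 = 50·700 + 7·4999 = 69993.
  From (x_3, y_3) = (499850, 69993): x_4 = 50·499850 + 51·7·69993 = 49980001; y_4 = 50·69993 + 7·499850 = 6998600.
Step 3: Verify x_4² - 51·y_4² = 2498000499960001 - 2498000499960000 = 1 (should be 1). ✓

(x_1, y_1) = (50, 7); (x_4, y_4) = (49980001, 6998600).


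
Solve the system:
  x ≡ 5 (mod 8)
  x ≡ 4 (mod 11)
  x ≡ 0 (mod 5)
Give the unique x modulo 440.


Moduli 8, 11, 5 are pairwise coprime; by CRT there is a unique solution modulo M = 8 · 11 · 5 = 440.
Solve pairwise, accumulating the modulus:
  Start with x ≡ 5 (mod 8).
  Combine with x ≡ 4 (mod 11): since gcd(8, 11) = 1, we get a unique residue mod 88.
    Write x = 5 + 8·t and substitute into x ≡ 4 (mod 11): 8·t ≡ 4 − 5 = -1 (mod 11).
    Reduce coefficients mod 11: 8·t ≡ 10 (mod 11).
    The inverse of 8 mod 11 is 7 (since 8·7 = 56 = 5·11 + 1), so t ≡ 7·10 = 70 ≡ 4 (mod 11).
    Then x = 5 + 8·4 = 37, valid modulo lcm(8, 11) = 88: x ≡ 37 (mod 88).
  Combine with x ≡ 0 (mod 5): since gcd(88, 5) = 1, we get a unique residue mod 440.
    Write x = 37 + 88·t and substitute into x ≡ 0 (mod 5): 88·t ≡ 0 − 37 = -37 (mod 5).
    Reduce coefficients mod 5: 3·t ≡ 3 (mod 5).
    The inverse of 3 mod 5 is 2 (since 3·2 = 6 = 1·5 + 1), so t ≡ 2·3 = 6 ≡ 1 (mod 5).
    Then x = 37 + 88·1 = 125, valid modulo lcm(88, 5) = 440: x ≡ 125 (mod 440).
Verify: 125 mod 8 = 5 ✓, 125 mod 11 = 4 ✓, 125 mod 5 = 0 ✓.

x ≡ 125 (mod 440).
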